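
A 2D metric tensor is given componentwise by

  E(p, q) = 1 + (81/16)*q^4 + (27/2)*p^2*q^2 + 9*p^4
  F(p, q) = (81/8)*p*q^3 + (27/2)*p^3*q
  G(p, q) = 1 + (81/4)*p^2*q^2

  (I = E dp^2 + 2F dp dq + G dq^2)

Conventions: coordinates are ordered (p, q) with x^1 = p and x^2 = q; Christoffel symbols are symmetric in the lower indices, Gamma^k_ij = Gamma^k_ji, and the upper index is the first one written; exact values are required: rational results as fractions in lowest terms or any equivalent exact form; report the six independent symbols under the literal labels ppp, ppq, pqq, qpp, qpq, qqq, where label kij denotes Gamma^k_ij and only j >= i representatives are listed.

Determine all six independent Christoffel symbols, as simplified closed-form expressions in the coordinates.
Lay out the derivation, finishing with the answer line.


E = 1 + (81/16)*q^4 + (27/2)*p^2*q^2 + 9*p^4; F = (81/8)*p*q^3 + (27/2)*p^3*q; G = 1 + (81/4)*p^2*q^2
Gamma^k_ij = (1/2) g^{kl} (d_i g_jl + d_j g_il - d_l g_ij), with g^inv = (1/(EG-F^2)) [[G, -F], [-F, E]]
first partials: E_p = 27*p*q^2 + 36*p^3, E_q = (81/4)*q^3 + 27*p^2*q, F_p = (81/8)*q^3 + (81/2)*p^2*q, F_q = (243/8)*p*q^2 + (27/2)*p^3, G_p = (81/2)*p*q^2, G_q = (81/2)*p^2*q
D = EG - F^2 = 1 + (81/16)*q^4 + (135/4)*p^2*q^2 + 9*p^4
expanded: Gamma^p_pp = (G E_p - 2F F_p + F E_q)/(2D), Gamma^p_pq = (G E_q - F G_p)/(2D), Gamma^p_qq = (2G F_q - G G_p - F G_q)/(2D), Gamma^q_pp = (2E F_p - E E_q - F E_p)/(2D), Gamma^q_pq = (E G_p - F E_q)/(2D), Gamma^q_qq = (E G_q - 2F F_q + F G_p)/(2D); substitute and cancel common factors

Answer: Gamma_ppp = (288*p^3 + 216*p*q^2)/(144*p^4 + 540*p^2*q^2 + 81*q^4 + 16), Gamma_ppq = (216*p^2*q + 162*q^3)/(144*p^4 + 540*p^2*q^2 + 81*q^4 + 16), Gamma_pqq = (216*p^3 + 162*p*q^2)/(144*p^4 + 540*p^2*q^2 + 81*q^4 + 16), Gamma_qpp = 432*p^2*q/(144*p^4 + 540*p^2*q^2 + 81*q^4 + 16), Gamma_qpq = 324*p*q^2/(144*p^4 + 540*p^2*q^2 + 81*q^4 + 16), Gamma_qqq = 324*p^2*q/(144*p^4 + 540*p^2*q^2 + 81*q^4 + 16)


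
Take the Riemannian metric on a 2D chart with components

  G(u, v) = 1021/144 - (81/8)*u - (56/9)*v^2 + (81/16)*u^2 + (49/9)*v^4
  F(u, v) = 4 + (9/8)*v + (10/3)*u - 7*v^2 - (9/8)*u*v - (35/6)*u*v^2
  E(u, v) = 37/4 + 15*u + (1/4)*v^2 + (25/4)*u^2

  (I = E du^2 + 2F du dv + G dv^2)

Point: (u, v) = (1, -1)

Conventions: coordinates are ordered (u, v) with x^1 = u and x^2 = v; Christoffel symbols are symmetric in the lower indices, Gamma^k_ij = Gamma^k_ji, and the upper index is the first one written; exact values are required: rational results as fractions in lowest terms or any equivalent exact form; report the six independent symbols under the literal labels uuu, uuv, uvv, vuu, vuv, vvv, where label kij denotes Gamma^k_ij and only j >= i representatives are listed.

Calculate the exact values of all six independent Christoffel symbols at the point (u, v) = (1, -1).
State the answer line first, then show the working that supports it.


Answer: Gamma_uuu = 176/131, Gamma_uuv = -5/131, Gamma_uvv = 308/393, Gamma_vuu = 1313/262, Gamma_vuv = -22/131, Gamma_vvv = -112/393

E = 123/4, F = -11/2, G = 5/4 at the point
E_u = 55/2, E_v = -1/2, F_u = -11/8, F_v = 77/3, G_u = 0, G_v = -28/3
EG - F^2 = 131/16;  g^inv = (16/131) * [[5/4, 11/2], [11/2, 123/4]]
first-kind symbols [ij,l] = (1/2)(d_i g_jl + d_j g_il - d_l g_ij): [uu,u] = E_u/2 = 55/4, [uu,v] = F_u - E_v/2 = -9/8, [uv,u] = E_v/2 = -1/4, [uv,v] = G_u/2 = 0, [vv,u] = F_v - G_u/2 = 77/3, [vv,v] = G_v/2 = -14/3
Gamma^u_ij = (G*[ij,u] - F*[ij,v])/(EG - F^2), Gamma^v_ij = (E*[ij,v] - F*[ij,u])/(EG - F^2)


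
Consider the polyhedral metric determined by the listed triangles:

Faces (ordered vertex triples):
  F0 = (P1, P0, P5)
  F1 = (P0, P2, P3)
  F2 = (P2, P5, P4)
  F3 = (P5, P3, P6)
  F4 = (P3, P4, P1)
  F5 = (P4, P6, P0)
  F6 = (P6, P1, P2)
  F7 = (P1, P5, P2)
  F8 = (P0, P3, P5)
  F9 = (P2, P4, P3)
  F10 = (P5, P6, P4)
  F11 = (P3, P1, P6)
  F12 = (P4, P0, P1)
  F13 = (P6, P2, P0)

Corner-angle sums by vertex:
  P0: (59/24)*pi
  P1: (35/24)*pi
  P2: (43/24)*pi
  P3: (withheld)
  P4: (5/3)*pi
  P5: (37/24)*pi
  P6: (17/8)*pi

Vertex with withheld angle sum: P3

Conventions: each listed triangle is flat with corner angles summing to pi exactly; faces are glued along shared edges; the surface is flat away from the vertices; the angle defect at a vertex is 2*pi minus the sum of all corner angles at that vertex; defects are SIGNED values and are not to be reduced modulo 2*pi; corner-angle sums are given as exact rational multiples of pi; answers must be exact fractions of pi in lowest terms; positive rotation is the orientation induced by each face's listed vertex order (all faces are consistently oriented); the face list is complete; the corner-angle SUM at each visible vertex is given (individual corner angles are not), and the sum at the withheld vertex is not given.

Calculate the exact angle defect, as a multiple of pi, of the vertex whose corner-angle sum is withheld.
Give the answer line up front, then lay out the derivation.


Answer: defect(P3) = (-23/24)*pi

V = 7, E = 21, F = 14; chi = V - E + F = 0
Gauss-Bonnet: total defect = 2*pi*chi = 0; visible defects sum to (23/24)*pi


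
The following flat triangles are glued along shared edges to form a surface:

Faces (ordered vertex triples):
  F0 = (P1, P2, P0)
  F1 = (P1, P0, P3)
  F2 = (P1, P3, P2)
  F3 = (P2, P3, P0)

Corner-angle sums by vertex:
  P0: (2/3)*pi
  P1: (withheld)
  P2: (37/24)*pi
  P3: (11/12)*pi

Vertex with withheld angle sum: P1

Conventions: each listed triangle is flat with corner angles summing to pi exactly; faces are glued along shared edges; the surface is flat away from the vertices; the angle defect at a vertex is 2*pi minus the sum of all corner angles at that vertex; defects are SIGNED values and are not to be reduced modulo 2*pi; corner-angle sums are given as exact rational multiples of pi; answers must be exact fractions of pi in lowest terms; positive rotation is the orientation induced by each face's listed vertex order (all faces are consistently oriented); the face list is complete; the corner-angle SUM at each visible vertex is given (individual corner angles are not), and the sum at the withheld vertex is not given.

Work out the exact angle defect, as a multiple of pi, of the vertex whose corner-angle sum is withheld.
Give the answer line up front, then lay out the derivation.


Answer: defect(P1) = (9/8)*pi

V = 4, E = 6, F = 4; chi = V - E + F = 2
Gauss-Bonnet: total defect = 2*pi*chi = 4*pi; visible defects sum to (23/8)*pi


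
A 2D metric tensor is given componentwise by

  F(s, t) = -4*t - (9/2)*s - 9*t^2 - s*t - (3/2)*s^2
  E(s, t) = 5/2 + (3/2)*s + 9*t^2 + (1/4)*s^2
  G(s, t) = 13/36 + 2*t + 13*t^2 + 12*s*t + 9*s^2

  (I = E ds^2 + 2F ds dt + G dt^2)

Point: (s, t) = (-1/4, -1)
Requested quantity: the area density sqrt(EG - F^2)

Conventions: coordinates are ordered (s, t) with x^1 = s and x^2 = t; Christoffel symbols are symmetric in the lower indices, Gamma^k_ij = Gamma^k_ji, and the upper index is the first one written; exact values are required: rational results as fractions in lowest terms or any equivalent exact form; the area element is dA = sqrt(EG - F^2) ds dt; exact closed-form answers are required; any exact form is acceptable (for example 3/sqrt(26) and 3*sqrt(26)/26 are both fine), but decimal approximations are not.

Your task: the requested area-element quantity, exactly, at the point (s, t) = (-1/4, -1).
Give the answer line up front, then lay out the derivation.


Answer: sqrt(EG - F^2) = sqrt(342053)/48

E = 713/64, F = -135/32, G = 2149/144; EG - F^2 = 342053/2304


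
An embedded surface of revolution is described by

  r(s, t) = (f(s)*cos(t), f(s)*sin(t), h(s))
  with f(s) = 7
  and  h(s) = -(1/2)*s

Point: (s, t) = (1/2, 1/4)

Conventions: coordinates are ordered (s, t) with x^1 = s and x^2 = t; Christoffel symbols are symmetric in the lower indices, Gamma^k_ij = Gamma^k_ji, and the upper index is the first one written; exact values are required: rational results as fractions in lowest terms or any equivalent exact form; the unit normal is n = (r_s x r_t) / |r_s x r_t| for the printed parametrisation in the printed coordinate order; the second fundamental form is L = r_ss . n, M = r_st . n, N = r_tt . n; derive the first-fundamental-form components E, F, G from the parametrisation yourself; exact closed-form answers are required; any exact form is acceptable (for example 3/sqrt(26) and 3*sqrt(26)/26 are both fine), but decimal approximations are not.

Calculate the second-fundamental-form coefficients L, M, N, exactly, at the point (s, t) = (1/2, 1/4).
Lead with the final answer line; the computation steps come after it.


Answer: L = 0, M = 0, N = -7

f = 7, f' = 0, f'' = 0, h' = -1/2, h'' = 0
E = 1/4, F = 0, G = 49; answer radicand W^2 = 1/4
unnormalised second-form numerators: l = 0, m = 0, n = -7/2; L = l/sqrt(1/4), and similarly M = m/sqrt(W^2), N = n/sqrt(W^2)


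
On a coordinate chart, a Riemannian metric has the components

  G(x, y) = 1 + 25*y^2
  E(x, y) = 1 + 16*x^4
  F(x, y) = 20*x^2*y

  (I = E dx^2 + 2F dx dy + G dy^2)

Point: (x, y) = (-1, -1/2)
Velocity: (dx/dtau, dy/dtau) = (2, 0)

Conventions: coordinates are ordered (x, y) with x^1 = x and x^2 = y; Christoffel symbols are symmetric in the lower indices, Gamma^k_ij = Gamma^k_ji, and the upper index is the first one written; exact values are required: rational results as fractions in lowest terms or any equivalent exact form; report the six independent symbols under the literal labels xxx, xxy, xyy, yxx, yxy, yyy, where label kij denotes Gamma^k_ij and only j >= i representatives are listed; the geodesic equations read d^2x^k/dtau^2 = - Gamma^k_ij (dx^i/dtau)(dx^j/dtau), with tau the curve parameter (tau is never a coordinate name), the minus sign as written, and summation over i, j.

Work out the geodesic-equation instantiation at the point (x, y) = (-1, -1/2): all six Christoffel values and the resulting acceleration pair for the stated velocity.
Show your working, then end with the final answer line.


E = 17, F = -10, G = 29/4 at the point
E_x = -64, E_y = 0, F_x = 20, F_y = 20, G_x = 0, G_y = -25
EG - F^2 = 93/4;  g^inv = (4/93) * [[29/4, 10], [10, 17]]
first-kind symbols [ij,l] = (1/2)(d_i g_jl + d_j g_il - d_l g_ij): [xx,x] = E_x/2 = -32, [xx,y] = F_x - E_y/2 = 20, [xy,x] = E_y/2 = 0, [xy,y] = G_x/2 = 0, [yy,x] = F_y - G_x/2 = 20, [yy,y] = G_y/2 = -25/2
Gamma^x_ij = (G*[ij,x] - F*[ij,y])/(EG - F^2), Gamma^y_ij = (E*[ij,y] - F*[ij,x])/(EG - F^2)
Gamma_xxx = -128/93, Gamma_xxy = 0, Gamma_xyy = 80/93, Gamma_yxx = 80/93, Gamma_yxy = 0, Gamma_yyy = -50/93
d^2x/dtau^2 = -(Gamma_xxx*(2)^2 + 2*Gamma_xxy*(2)*(0) + Gamma_xyy*(0)^2) = 512/93
d^2y/dtau^2 = -(Gamma_yxx*(2)^2 + 2*Gamma_yxy*(2)*(0) + Gamma_yyy*(0)^2) = -320/93

Answer: Gamma_xxx = -128/93, Gamma_xxy = 0, Gamma_xyy = 80/93, Gamma_yxx = 80/93, Gamma_yxy = 0, Gamma_yyy = -50/93; accelerations (d^2x/dtau^2, d^2y/dtau^2) = (512/93, -320/93)


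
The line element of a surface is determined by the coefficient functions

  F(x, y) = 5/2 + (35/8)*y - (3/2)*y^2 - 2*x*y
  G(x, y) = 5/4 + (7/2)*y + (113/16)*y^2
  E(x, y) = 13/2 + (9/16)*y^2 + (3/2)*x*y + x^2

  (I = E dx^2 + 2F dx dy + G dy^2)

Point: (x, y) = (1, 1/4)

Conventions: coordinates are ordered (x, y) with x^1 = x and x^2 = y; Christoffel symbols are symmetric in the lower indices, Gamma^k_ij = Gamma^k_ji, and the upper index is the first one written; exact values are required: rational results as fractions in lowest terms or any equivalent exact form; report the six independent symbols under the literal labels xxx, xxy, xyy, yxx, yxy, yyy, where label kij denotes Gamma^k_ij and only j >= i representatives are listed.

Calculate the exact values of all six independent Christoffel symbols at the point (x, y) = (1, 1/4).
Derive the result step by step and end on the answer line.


E = 2025/256, F = 3, G = 657/256 at the point
E_x = 19/8, E_y = 57/32, F_x = -1/2, F_y = 13/8, G_x = 0, G_y = 225/32
EG - F^2 = 740601/65536;  g^inv = (65536/740601) * [[657/256, -3], [-3, 2025/256]]
first-kind symbols [ij,l] = (1/2)(d_i g_jl + d_j g_il - d_l g_ij): [xx,x] = E_x/2 = 19/16, [xx,y] = F_x - E_y/2 = -89/64, [xy,x] = E_y/2 = 57/64, [xy,y] = G_x/2 = 0, [yy,x] = F_y - G_x/2 = 13/8, [yy,y] = G_y/2 = 225/64
Gamma^x_ij = (G*[ij,x] - F*[ij,y])/(EG - F^2), Gamma^y_ij = (E*[ij,y] - F*[ij,x])/(EG - F^2)

Answer: Gamma_xxx = 157712/246867, Gamma_xxy = 876/4331, Gamma_xyy = -46432/82289, Gamma_yxx = -318124/246867, Gamma_yxy = -1024/4331, Gamma_yyy = 501004/246867


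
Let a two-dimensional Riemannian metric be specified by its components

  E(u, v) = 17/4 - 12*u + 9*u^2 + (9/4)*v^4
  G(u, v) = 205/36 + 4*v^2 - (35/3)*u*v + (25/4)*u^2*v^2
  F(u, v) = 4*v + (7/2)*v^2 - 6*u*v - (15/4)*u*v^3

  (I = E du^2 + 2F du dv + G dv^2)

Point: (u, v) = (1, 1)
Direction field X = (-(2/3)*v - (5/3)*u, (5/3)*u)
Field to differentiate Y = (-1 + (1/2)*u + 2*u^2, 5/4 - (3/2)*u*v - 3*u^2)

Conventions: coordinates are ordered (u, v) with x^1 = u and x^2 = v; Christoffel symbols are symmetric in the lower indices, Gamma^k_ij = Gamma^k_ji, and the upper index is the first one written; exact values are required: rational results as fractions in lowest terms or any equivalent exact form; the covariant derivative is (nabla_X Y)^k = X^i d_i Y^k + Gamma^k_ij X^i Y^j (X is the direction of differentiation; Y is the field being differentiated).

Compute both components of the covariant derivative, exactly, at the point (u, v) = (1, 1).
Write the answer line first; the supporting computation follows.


Answer: (nabla_X Y)^u = 346621/12843, (nabla_X Y)^v = 119203/2854

E = 7/2, F = -9/4, G = 77/18 at the point
E_u = 6, E_v = 9, F_u = -39/4, F_v = -25/4, G_u = 5/6, G_v = 53/6
EG - F^2 = 1427/144;  g^inv = (144/1427) * [[77/18, 9/4], [9/4, 7/2]]
first-kind symbols [ij,l] = (1/2)(d_i g_jl + d_j g_il - d_l g_ij): [uu,u] = E_u/2 = 3, [uu,v] = F_u - E_v/2 = -57/4, [uv,u] = E_v/2 = 9/2, [uv,v] = G_u/2 = 5/12, [vv,u] = F_v - G_u/2 = -20/3, [vv,v] = G_v/2 = 53/12
Gamma^u_ij = (G*[ij,u] - F*[ij,v])/(EG - F^2), Gamma^v_ij = (E*[ij,v] - F*[ij,u])/(EG - F^2)
Gamma_uuu = -2769/1427, Gamma_uuv = 2907/1427, Gamma_uvv = -8027/4281, Gamma_vuu = -6210/1427, Gamma_vuv = 1668/1427, Gamma_vvv = 66/1427
X = (-7/3, 5/3), Y = (3/2, -13/4) at the point


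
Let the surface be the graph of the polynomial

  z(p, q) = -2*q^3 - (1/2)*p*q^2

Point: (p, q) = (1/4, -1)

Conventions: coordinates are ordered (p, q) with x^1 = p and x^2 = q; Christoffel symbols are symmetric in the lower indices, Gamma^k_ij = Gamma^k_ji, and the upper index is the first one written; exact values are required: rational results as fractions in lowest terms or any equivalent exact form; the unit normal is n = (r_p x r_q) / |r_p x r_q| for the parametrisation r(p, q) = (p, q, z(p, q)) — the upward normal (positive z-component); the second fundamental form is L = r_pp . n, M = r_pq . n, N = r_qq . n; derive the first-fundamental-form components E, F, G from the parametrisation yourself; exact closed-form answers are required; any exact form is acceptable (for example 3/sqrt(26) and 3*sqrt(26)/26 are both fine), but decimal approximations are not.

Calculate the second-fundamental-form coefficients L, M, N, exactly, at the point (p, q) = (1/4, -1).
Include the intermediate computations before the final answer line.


z_p = -1/2, z_q = -23/4, z_pp = 0, z_pq = 1, z_qq = 47/4
E = 5/4, F = 23/8, G = 545/16; answer radicand W^2 = 549/16
unnormalised second-form numerators: l = 0, m = 1, n = 47/4; L = l/sqrt(549/16), and similarly M = m/sqrt(W^2), N = n/sqrt(W^2)

Answer: L = 0, M = 4*sqrt(61)/183, N = 47*sqrt(61)/183


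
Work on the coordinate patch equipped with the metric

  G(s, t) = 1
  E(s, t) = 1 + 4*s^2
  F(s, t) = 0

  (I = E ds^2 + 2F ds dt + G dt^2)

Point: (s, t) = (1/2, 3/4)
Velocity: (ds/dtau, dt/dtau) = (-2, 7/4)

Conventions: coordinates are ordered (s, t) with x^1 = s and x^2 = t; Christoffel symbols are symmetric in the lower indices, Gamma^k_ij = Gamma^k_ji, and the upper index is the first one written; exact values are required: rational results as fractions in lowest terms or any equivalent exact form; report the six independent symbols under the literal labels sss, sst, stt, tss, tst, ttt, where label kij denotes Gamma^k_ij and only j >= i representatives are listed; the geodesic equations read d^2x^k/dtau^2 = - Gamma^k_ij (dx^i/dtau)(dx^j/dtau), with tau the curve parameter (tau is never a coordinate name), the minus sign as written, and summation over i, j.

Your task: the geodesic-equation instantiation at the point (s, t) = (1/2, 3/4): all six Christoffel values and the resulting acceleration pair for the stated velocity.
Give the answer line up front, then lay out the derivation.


Answer: Gamma_sss = 1, Gamma_sst = 0, Gamma_stt = 0, Gamma_tss = 0, Gamma_tst = 0, Gamma_ttt = 0; accelerations (d^2s/dtau^2, d^2t/dtau^2) = (-4, 0)

E = 2, F = 0, G = 1 at the point
E_s = 4, E_t = 0, F_s = 0, F_t = 0, G_s = 0, G_t = 0
EG - F^2 = 2;  g^inv = (1/2) * [[1, 0], [0, 2]]
first-kind symbols [ij,l] = (1/2)(d_i g_jl + d_j g_il - d_l g_ij): [ss,s] = E_s/2 = 2, [ss,t] = F_s - E_t/2 = 0, [st,s] = E_t/2 = 0, [st,t] = G_s/2 = 0, [tt,s] = F_t - G_s/2 = 0, [tt,t] = G_t/2 = 0
Gamma^s_ij = (G*[ij,s] - F*[ij,t])/(EG - F^2), Gamma^t_ij = (E*[ij,t] - F*[ij,s])/(EG - F^2)
Gamma_sss = 1, Gamma_sst = 0, Gamma_stt = 0, Gamma_tss = 0, Gamma_tst = 0, Gamma_ttt = 0
d^2s/dtau^2 = -(Gamma_sss*(-2)^2 + 2*Gamma_sst*(-2)*(7/4) + Gamma_stt*(7/4)^2) = -4
d^2t/dtau^2 = -(Gamma_tss*(-2)^2 + 2*Gamma_tst*(-2)*(7/4) + Gamma_ttt*(7/4)^2) = 0


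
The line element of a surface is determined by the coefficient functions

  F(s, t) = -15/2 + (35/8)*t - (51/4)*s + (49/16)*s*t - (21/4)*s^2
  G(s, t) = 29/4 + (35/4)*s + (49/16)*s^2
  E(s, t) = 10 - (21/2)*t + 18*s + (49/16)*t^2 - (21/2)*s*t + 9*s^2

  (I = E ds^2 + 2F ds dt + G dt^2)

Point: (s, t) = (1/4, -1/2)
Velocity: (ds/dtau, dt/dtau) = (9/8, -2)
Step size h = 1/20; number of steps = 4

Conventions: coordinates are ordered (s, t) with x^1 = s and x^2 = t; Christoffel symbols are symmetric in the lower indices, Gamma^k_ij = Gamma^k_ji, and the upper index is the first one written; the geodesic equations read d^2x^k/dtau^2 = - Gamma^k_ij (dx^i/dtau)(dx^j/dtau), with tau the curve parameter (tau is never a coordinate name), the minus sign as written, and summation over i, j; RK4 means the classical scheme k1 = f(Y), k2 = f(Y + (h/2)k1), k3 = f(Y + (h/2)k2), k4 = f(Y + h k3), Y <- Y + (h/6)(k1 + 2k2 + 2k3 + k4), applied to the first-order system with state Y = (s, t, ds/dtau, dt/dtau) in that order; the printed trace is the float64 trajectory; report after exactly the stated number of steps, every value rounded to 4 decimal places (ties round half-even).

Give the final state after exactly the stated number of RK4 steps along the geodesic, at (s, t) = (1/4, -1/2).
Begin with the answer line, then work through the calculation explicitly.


Answer: s = 0.4464, t = -0.8826, ds/dtau = 0.8632, dt/dtau = -1.8439

f(Y) = (ds/dtau, dt/dtau, -Gamma^s_ij Y'^i Y'^j, -Gamma^t_ij Y'^i Y'^j) with the Gammas evaluated at the stage position; h = 0.050000; intermediate values shown to 6 dp
step 0: s = 0.2500, t = -0.5000, ds/dtau = 1.1250, dt/dtau = -2.0000
step 1:
  k1: at (s, t) = (0.250000, -0.500000), (ds/dtau, dt/dtau) = (1.125000, -2.000000); Gamma_sss = 0.447299, Gamma_sst = -0.260924, Gamma_stt = 0.000000, Gamma_tss = -0.284095, Gamma_tst = 0.165722, Gamma_ttt = 0.000000; k1 = (1.125000, -2.000000, -1.740272, 1.105308)
  k2: at (s, t) = (0.278125, -0.550000), (ds/dtau, dt/dtau) = (1.081493, -1.972367); Gamma_sss = 0.437000, Gamma_sst = -0.254917, Gamma_stt = 0.000000, Gamma_tss = -0.272093, Gamma_tst = 0.158721, Gamma_ttt = 0.000000; k2 = (1.081493, -1.972367, -1.598653, 0.995383)
  k3: at (s, t) = (0.277037, -0.549309), (ds/dtau, dt/dtau) = (1.085034, -1.975115); Gamma_sss = 0.437313, Gamma_sst = -0.255099, Gamma_stt = 0.000000, Gamma_tss = -0.272368, Gamma_tst = 0.158881, Gamma_ttt = 0.000000; k3 = (1.085034, -1.975115, -1.608237, 1.001646)
  k4: at (s, t) = (0.304252, -0.598756), (ds/dtau, dt/dtau) = (1.044588, -1.949918); Gamma_sss = 0.427599, Gamma_sst = -0.249433, Gamma_stt = 0.000000, Gamma_tss = -0.261395, Gamma_tst = 0.152480, Gamma_ttt = 0.000000; k4 = (1.044588, -1.949918, -1.482700, 0.906386)
  Y <- Y + (h/6)(k1 + 2k2 + 2k3 + k4): s = 0.3042, t = -0.5987, ds/dtau = 1.0447, dt/dtau = -1.9500
step 2:
  k1: at (s, t) = (0.304189, -0.598707), (ds/dtau, dt/dtau) = (1.044694, -1.949952); Gamma_sss = 0.427617, Gamma_sst = -0.249443, Gamma_stt = 0.000000, Gamma_tss = -0.261410, Gamma_tst = 0.152489, Gamma_ttt = 0.000000; k1 = (1.044694, -1.949952, -1.482977, 0.906573)
  k2: at (s, t) = (0.330306, -0.647456), (ds/dtau, dt/dtau) = (1.007619, -1.927288); Gamma_sss = 0.418518, Gamma_sst = -0.244136, Gamma_stt = 0.000000, Gamma_tss = -0.251410, Gamma_tst = 0.146656, Gamma_ttt = 0.000000; k2 = (1.007619, -1.927288, -1.373130, 0.824858)
  k3: at (s, t) = (0.329379, -0.646890), (ds/dtau, dt/dtau) = (1.010365, -1.929331); Gamma_sss = 0.418765, Gamma_sst = -0.244279, Gamma_stt = 0.000000, Gamma_tss = -0.251610, Gamma_tst = 0.146773, Gamma_ttt = 0.000000; k3 = (1.010365, -1.929331, -1.379853, 0.829070)
  k4: at (s, t) = (0.354707, -0.695174), (ds/dtau, dt/dtau) = (0.975701, -1.908499); Gamma_sss = 0.410155, Gamma_sst = -0.239257, Gamma_stt = 0.000000, Gamma_tss = -0.242390, Gamma_tst = 0.141394, Gamma_ttt = 0.000000; k4 = (0.975701, -1.908499, -1.281516, 0.757341)
  Y <- Y + (h/6)(k1 + 2k2 + 2k3 + k4): s = 0.3547, t = -0.6951, ds/dtau = 0.9758, dt/dtau = -1.9085
step 3:
  k1: at (s, t) = (0.354658, -0.695138), (ds/dtau, dt/dtau) = (0.975773, -1.908521); Gamma_sss = 0.410167, Gamma_sst = -0.239264, Gamma_stt = 0.000000, Gamma_tss = -0.242401, Gamma_tst = 0.141400, Gamma_ttt = 0.000000; k1 = (0.975773, -1.908521, -1.281690, 0.757454)
  k2: at (s, t) = (0.379053, -0.742851), (ds/dtau, dt/dtau) = (0.943731, -1.889584); Gamma_sss = 0.402064, Gamma_sst = -0.234537, Gamma_stt = 0.000000, Gamma_tss = -0.233921, Gamma_tst = 0.136454, Gamma_ttt = 0.000000; k2 = (0.943731, -1.889584, -1.194570, 0.695003)
  k3: at (s, t) = (0.378252, -0.742378), (ds/dtau, dt/dtau) = (0.945909, -1.891146); Gamma_sss = 0.402261, Gamma_sst = -0.234652, Gamma_stt = 0.000000, Gamma_tss = -0.234072, Gamma_tst = 0.136542, Gamma_ttt = 0.000000; k3 = (0.945909, -1.891146, -1.199436, 0.697940)
  k4: at (s, t) = (0.401954, -0.789695), (ds/dtau, dt/dtau) = (0.915801, -1.873624); Gamma_sss = 0.394568, Gamma_sst = -0.230164, Gamma_stt = 0.000000, Gamma_tss = -0.226200, Gamma_tst = 0.131950, Gamma_ttt = 0.000000; k4 = (0.915801, -1.873624, -1.120784, 0.642529)
  Y <- Y + (h/6)(k1 + 2k2 + 2k3 + k4): s = 0.4019, t = -0.7897, ds/dtau = 0.9159, dt/dtau = -1.8736
step 4:
  k1: at (s, t) = (0.401916, -0.789668), (ds/dtau, dt/dtau) = (0.915853, -1.873638); Gamma_sss = 0.394577, Gamma_sst = -0.230170, Gamma_stt = 0.000000, Gamma_tss = -0.226207, Gamma_tst = 0.131954, Gamma_ttt = 0.000000; k1 = (0.915853, -1.873638, -1.120898, 0.642599)
  k2: at (s, t) = (0.424812, -0.836509), (ds/dtau, dt/dtau) = (0.887830, -1.857573); Gamma_sss = 0.387305, Gamma_sst = -0.225928, Gamma_stt = 0.000000, Gamma_tss = -0.218913, Gamma_tst = 0.127699, Gamma_ttt = 0.000000; k2 = (0.887830, -1.857573, -1.050494, 0.593761)
  k3: at (s, t) = (0.424111, -0.836107), (ds/dtau, dt/dtau) = (0.889590, -1.858794); Gamma_sss = 0.387465, Gamma_sst = -0.226021, Gamma_stt = 0.000000, Gamma_tss = -0.219028, Gamma_tst = 0.127766, Gamma_ttt = 0.000000; k3 = (0.889590, -1.858794, -1.054111, 0.595871)
  k4: at (s, t) = (0.446395, -0.882608), (ds/dtau, dt/dtau) = (0.863147, -1.843845); Gamma_sss = 0.380540, Gamma_sst = -0.221982, Gamma_stt = 0.000000, Gamma_tss = -0.212216, Gamma_tst = 0.123793, Gamma_ttt = 0.000000; k4 = (0.863147, -1.843845, -0.990083, 0.552140)
  Y <- Y + (h/6)(k1 + 2k2 + 2k3 + k4): s = 0.4464, t = -0.8826, ds/dtau = 0.8632, dt/dtau = -1.8439


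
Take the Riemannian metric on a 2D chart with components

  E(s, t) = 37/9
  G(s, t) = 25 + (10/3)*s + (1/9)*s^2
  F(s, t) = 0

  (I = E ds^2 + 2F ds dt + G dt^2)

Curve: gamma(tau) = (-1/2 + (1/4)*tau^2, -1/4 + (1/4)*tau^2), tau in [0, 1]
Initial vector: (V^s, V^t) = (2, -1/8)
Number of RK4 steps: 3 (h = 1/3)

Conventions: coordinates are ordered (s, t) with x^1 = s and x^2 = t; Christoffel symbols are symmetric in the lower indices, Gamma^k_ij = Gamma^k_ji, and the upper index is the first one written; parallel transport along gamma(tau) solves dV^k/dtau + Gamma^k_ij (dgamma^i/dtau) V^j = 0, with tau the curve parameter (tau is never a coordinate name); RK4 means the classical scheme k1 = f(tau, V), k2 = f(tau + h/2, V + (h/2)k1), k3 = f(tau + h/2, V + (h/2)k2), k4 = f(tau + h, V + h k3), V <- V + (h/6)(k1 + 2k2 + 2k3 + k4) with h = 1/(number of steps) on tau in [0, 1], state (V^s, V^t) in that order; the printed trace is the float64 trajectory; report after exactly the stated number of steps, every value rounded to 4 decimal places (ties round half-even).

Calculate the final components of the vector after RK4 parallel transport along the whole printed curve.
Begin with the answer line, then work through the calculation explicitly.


Answer: V^s = 1.9861, V^t = -0.1567

gamma'(tau) = ((1/2)*tau, (1/2)*tau); f(tau, V)^k = -Gamma^k_ij(gamma(tau)) gamma'^i(tau) V^j; h = 1/3; intermediate values shown to 6 dp
curve data and Christoffel symbols at the stage parameters:
  tau = 0.000000: gamma = (-0.500000, -0.250000), gamma' = (0.000000, 0.000000); Gamma_sss = 0.000000, Gamma_sst = 0.000000, Gamma_stt = -0.391892, Gamma_tss = 0.000000, Gamma_tst = 0.068966, Gamma_ttt = 0.000000
  tau = 0.166667: gamma = (-0.493056, -0.243056), gamma' = (0.083333, 0.083333); Gamma_sss = 0.000000, Gamma_sst = 0.000000, Gamma_stt = -0.392080, Gamma_tss = 0.000000, Gamma_tst = 0.068933, Gamma_ttt = 0.000000
  tau = 0.333333: gamma = (-0.472222, -0.222222), gamma' = (0.166667, 0.166667); Gamma_sss = 0.000000, Gamma_sst = 0.000000, Gamma_stt = -0.392643, Gamma_tss = 0.000000, Gamma_tst = 0.068834, Gamma_ttt = 0.000000
  tau = 0.500000: gamma = (-0.437500, -0.187500), gamma' = (0.250000, 0.250000); Gamma_sss = 0.000000, Gamma_sst = 0.000000, Gamma_stt = -0.393581, Gamma_tss = 0.000000, Gamma_tst = 0.068670, Gamma_ttt = 0.000000
  tau = 0.666667: gamma = (-0.388889, -0.138889), gamma' = (0.333333, 0.333333); Gamma_sss = 0.000000, Gamma_sst = 0.000000, Gamma_stt = -0.394895, Gamma_tss = 0.000000, Gamma_tst = 0.068441, Gamma_ttt = 0.000000
  tau = 0.833333: gamma = (-0.326389, -0.076389), gamma' = (0.416667, 0.416667); Gamma_sss = 0.000000, Gamma_sst = 0.000000, Gamma_stt = -0.396584, Gamma_tss = 0.000000, Gamma_tst = 0.068150, Gamma_ttt = 0.000000
  tau = 1.000000: gamma = (-0.250000, 0.000000), gamma' = (0.500000, 0.500000); Gamma_sss = 0.000000, Gamma_sst = 0.000000, Gamma_stt = -0.398649, Gamma_tss = 0.000000, Gamma_tst = 0.067797, Gamma_ttt = 0.000000
step 0: V^s = 2.0000, V^t = -0.1250
step 1: k1 = (0.000000, 0.000000), k2 = (-0.004084, -0.010771), k3 = (-0.004143, -0.010756), k4 = (-0.008415, -0.021454); V <- V + (h/6)(k1 + 2k2 + 2k3 + k4): V^s = 1.9986, V^t = -0.1286
step 2: k1 = (-0.008415, -0.021454), k2 = (-0.013004, -0.032018), k3 = (-0.013177, -0.031975), k4 = (-0.018329, -0.042319); V <- V + (h/6)(k1 + 2k2 + 2k3 + k4): V^s = 1.9942, V^t = -0.1392
step 3: k1 = (-0.018328, -0.042319), k2 = (-0.024173, -0.052387), k3 = (-0.024451, -0.052311), k4 = (-0.031229, -0.062014); V <- V + (h/6)(k1 + 2k2 + 2k3 + k4): V^s = 1.9861, V^t = -0.1567


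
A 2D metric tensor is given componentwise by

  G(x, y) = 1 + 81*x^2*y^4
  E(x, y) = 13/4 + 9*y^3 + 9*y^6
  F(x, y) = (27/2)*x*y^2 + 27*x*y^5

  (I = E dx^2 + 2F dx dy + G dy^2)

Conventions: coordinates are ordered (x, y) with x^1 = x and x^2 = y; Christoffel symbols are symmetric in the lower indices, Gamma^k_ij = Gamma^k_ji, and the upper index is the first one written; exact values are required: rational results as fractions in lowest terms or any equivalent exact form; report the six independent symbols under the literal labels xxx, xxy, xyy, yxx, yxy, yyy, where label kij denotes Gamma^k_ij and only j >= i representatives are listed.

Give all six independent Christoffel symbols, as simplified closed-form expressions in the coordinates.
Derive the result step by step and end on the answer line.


E = 13/4 + 9*y^3 + 9*y^6; F = (27/2)*x*y^2 + 27*x*y^5; G = 1 + 81*x^2*y^4
Gamma^k_ij = (1/2) g^{kl} (d_i g_jl + d_j g_il - d_l g_ij), with g^inv = (1/(EG-F^2)) [[G, -F], [-F, E]]
first partials: E_x = 0, E_y = 27*y^2 + 54*y^5, F_x = (27/2)*y^2 + 27*y^5, F_y = 27*x*y + 135*x*y^4, G_x = 162*x*y^4, G_y = 324*x^2*y^3
D = EG - F^2 = 13/4 + 9*y^3 + 9*y^6 + 81*x^2*y^4
expanded: Gamma^x_xx = (G E_x - 2F F_x + F E_y)/(2D), Gamma^x_xy = (G E_y - F G_x)/(2D), Gamma^x_yy = (2G F_y - G G_x - F G_y)/(2D), Gamma^y_xx = (2E F_x - E E_y - F E_x)/(2D), Gamma^y_xy = (E G_x - F E_y)/(2D), Gamma^y_yy = (E G_y - 2F F_y + F G_x)/(2D); substitute and cancel common factors

Answer: Gamma_xxx = 0, Gamma_xxy = (108*y^5 + 54*y^2)/(324*x^2*y^4 + 36*y^6 + 36*y^3 + 13), Gamma_xyy = (216*x*y^4 + 108*x*y)/(324*x^2*y^4 + 36*y^6 + 36*y^3 + 13), Gamma_yxx = 0, Gamma_yxy = 324*x*y^4/(324*x^2*y^4 + 36*y^6 + 36*y^3 + 13), Gamma_yyy = 648*x^2*y^3/(324*x^2*y^4 + 36*y^6 + 36*y^3 + 13)


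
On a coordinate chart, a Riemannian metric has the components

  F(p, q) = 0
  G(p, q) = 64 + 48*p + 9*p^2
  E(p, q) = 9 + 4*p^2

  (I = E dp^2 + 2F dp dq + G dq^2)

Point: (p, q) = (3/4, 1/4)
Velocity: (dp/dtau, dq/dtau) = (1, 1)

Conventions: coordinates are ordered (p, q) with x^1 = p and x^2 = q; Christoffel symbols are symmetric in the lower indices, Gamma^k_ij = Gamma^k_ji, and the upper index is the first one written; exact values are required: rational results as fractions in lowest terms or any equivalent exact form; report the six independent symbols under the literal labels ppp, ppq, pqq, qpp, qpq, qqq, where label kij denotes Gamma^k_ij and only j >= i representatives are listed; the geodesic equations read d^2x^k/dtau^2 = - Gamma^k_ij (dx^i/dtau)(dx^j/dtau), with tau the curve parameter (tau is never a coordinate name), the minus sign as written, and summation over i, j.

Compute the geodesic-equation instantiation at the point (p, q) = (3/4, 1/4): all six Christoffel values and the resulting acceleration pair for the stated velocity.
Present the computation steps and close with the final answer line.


E = 45/4, F = 0, G = 1681/16 at the point
E_p = 6, E_q = 0, F_p = 0, F_q = 0, G_p = 123/2, G_q = 0
EG - F^2 = 75645/64;  g^inv = (64/75645) * [[1681/16, 0], [0, 45/4]]
first-kind symbols [ij,l] = (1/2)(d_i g_jl + d_j g_il - d_l g_ij): [pp,p] = E_p/2 = 3, [pp,q] = F_p - E_q/2 = 0, [pq,p] = E_q/2 = 0, [pq,q] = G_p/2 = 123/4, [qq,p] = F_q - G_p/2 = -123/4, [qq,q] = G_q/2 = 0
Gamma^p_ij = (G*[ij,p] - F*[ij,q])/(EG - F^2), Gamma^q_ij = (E*[ij,q] - F*[ij,p])/(EG - F^2)
Gamma_ppp = 4/15, Gamma_ppq = 0, Gamma_pqq = -41/15, Gamma_qpp = 0, Gamma_qpq = 12/41, Gamma_qqq = 0
d^2p/dtau^2 = -(Gamma_ppp*(1)^2 + 2*Gamma_ppq*(1)*(1) + Gamma_pqq*(1)^2) = 37/15
d^2q/dtau^2 = -(Gamma_qpp*(1)^2 + 2*Gamma_qpq*(1)*(1) + Gamma_qqq*(1)^2) = -24/41

Answer: Gamma_ppp = 4/15, Gamma_ppq = 0, Gamma_pqq = -41/15, Gamma_qpp = 0, Gamma_qpq = 12/41, Gamma_qqq = 0; accelerations (d^2p/dtau^2, d^2q/dtau^2) = (37/15, -24/41)


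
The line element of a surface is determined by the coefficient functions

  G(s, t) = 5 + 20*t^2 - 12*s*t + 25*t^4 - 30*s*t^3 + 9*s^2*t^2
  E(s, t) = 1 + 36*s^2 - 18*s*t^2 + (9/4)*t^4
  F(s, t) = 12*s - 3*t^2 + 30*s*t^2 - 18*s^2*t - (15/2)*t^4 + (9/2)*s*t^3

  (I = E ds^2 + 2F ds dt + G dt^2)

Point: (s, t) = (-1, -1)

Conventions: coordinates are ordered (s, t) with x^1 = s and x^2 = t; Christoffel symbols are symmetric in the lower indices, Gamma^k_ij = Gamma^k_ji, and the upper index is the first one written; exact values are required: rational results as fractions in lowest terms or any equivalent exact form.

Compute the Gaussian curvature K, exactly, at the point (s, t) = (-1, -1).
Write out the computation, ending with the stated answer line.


E = 229/4, F = -30, G = 17, EG - F^2 = 293/4 at the point
E_s = -90, E_t = -45, F_s = 3/2, F_t = 129/2, G_s = 24, G_t = -56
E_tt = 63, F_st = -21/2, G_ss = 18
Evaluate Brioschi's two determinant matrices M1, M2 and divide by (EG - F^2)^2.
M1 = [[-E_tt/2 + F_st - G_ss/2, E_s/2, F_s - E_t/2], [F_t - G_s/2, E, F], [G_t/2, F, G]] = [[-51, -45, 24], [105/2, 229/4, -30], [-28, -30, 17]]; det M1 = -2805/4
M2 = [[0, E_t/2, G_s/2], [E_t/2, E, F], [G_s/2, F, G]] = [[0, -45/2, 12], [-45/2, 229/4, -30], [12, -30, 17]]; det M2 = -2601/4
det M1 - det M2 = -51; K = -51 / (293/4)^2 = -816/85849

Answer: K = -816/85849


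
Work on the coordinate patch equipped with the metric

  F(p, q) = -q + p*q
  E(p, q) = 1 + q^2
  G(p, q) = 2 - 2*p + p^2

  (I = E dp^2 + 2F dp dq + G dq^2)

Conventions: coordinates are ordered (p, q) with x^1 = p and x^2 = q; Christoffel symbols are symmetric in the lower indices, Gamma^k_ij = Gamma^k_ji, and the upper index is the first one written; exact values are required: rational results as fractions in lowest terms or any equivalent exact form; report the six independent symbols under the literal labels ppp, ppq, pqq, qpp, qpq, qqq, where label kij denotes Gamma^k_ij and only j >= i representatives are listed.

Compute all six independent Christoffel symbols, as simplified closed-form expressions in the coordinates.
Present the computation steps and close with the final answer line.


E = 1 + q^2; F = -q + p*q; G = 2 - 2*p + p^2
Gamma^k_ij = (1/2) g^{kl} (d_i g_jl + d_j g_il - d_l g_ij), with g^inv = (1/(EG-F^2)) [[G, -F], [-F, E]]
first partials: E_p = 0, E_q = 2*q, F_p = q, F_q = -1 + p, G_p = -2 + 2*p, G_q = 0
D = EG - F^2 = 2 - 2*p + q^2 + p^2
expanded: Gamma^p_pp = (G E_p - 2F F_p + F E_q)/(2D), Gamma^p_pq = (G E_q - F G_p)/(2D), Gamma^p_qq = (2G F_q - G G_p - F G_q)/(2D), Gamma^q_pp = (2E F_p - E E_q - F E_p)/(2D), Gamma^q_pq = (E G_p - F E_q)/(2D), Gamma^q_qq = (E G_q - 2F F_q + F G_p)/(2D); substitute and cancel common factors

Answer: Gamma_ppp = 0, Gamma_ppq = q/(p^2 - 2*p + q^2 + 2), Gamma_pqq = 0, Gamma_qpp = 0, Gamma_qpq = (p - 1)/(p^2 - 2*p + q^2 + 2), Gamma_qqq = 0


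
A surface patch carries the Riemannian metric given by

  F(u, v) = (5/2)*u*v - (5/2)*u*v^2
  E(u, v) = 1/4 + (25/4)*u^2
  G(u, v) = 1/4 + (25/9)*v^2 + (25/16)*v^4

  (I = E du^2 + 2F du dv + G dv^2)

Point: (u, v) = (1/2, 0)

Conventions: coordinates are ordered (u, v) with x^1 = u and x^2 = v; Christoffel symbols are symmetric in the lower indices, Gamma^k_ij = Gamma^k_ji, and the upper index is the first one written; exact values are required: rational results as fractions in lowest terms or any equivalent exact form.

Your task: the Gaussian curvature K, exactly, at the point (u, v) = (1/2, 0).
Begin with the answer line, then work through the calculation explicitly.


Answer: K = 640/841

E = 29/16, F = 0, G = 1/4, EG - F^2 = 29/64 at the point
E_u = 25/4, E_v = 0, F_u = 0, F_v = 5/4, G_u = 0, G_v = 0
E_vv = 0, F_uv = 5/2, G_uu = 0
Apply the Brioschi formula K = (det M1 - det M2)/(EG - F^2)^2 over the derivative matrices of E, F, G.
M1 = [[-E_vv/2 + F_uv - G_uu/2, E_u/2, F_u - E_v/2], [F_v - G_u/2, E, F], [G_v/2, F, G]] = [[5/2, 25/8, 0], [5/4, 29/16, 0], [0, 0, 1/4]]; det M1 = 5/32
M2 = [[0, E_v/2, G_u/2], [E_v/2, E, F], [G_u/2, F, G]] = [[0, 0, 0], [0, 29/16, 0], [0, 0, 1/4]]; det M2 = 0
det M1 - det M2 = 5/32; K = 5/32 / (29/64)^2 = 640/841


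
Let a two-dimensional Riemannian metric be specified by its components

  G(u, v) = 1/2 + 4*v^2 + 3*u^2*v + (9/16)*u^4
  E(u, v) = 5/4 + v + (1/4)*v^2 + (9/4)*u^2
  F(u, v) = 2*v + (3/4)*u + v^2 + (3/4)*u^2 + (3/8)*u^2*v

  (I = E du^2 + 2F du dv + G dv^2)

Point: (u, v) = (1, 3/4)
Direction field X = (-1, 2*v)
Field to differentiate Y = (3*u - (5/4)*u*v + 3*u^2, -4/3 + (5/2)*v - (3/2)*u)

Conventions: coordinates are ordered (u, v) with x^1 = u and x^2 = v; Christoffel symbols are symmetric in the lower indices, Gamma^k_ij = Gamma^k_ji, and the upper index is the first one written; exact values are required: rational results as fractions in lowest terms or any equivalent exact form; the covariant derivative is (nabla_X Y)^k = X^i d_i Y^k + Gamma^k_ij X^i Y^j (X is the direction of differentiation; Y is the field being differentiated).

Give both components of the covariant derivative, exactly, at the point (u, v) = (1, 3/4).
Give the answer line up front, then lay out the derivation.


Answer: (nabla_X Y)^u = -538409/29640, (nabla_X Y)^v = 514837/39520

E = 281/64, F = 123/32, G = 89/16 at the point
E_u = 9/2, E_v = 11/8, F_u = 45/16, F_v = 31/8, G_u = 27/4, G_v = 9
EG - F^2 = 1235/128;  g^inv = (128/1235) * [[89/16, -123/32], [-123/32, 281/64]]
first-kind symbols [ij,l] = (1/2)(d_i g_jl + d_j g_il - d_l g_ij): [uu,u] = E_u/2 = 9/4, [uu,v] = F_u - E_v/2 = 17/8, [uv,u] = E_v/2 = 11/16, [uv,v] = G_u/2 = 27/8, [vv,u] = F_v - G_u/2 = 1/2, [vv,v] = G_v/2 = 9/2
Gamma^u_ij = (G*[ij,u] - F*[ij,v])/(EG - F^2), Gamma^v_ij = (E*[ij,v] - F*[ij,u])/(EG - F^2)
Gamma_uuu = 1113/2470, Gamma_uuv = -1171/1235, Gamma_uvv = -1858/1235, Gamma_vuu = 349/4940, Gamma_vuv = 3117/2470, Gamma_vvv = 2283/1235
X = (-1, 3/2), Y = (81/16, -23/24) at the point


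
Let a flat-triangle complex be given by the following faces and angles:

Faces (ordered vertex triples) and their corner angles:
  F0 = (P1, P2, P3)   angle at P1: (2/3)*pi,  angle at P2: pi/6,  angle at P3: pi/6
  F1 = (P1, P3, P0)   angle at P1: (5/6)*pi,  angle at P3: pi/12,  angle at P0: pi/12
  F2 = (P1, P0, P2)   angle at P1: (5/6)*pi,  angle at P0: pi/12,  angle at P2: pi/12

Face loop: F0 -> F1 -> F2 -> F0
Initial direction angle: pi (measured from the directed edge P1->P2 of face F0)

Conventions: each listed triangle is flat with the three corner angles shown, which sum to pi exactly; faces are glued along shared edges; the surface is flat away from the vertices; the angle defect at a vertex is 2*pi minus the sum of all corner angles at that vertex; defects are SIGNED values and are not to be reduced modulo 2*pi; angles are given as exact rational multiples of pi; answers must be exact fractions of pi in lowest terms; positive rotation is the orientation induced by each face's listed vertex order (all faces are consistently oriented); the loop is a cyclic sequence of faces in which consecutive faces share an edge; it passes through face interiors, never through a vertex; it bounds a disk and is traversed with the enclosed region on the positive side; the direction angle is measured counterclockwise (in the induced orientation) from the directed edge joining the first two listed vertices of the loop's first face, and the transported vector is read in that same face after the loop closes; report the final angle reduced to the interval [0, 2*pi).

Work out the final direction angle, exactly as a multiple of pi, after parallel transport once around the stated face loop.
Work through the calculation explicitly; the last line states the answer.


enclosed vertex P1: corner angles sum to (7/3)*pi, defect = 2*pi - (7/3)*pi = -pi/3
the final direction is the initial angle plus the enclosed defects, taken mod 2*pi in the induced orientation
final angle = pi - pi/3 = (2/3)*pi (mod 2*pi)

Answer: final direction angle = (2/3)*pi


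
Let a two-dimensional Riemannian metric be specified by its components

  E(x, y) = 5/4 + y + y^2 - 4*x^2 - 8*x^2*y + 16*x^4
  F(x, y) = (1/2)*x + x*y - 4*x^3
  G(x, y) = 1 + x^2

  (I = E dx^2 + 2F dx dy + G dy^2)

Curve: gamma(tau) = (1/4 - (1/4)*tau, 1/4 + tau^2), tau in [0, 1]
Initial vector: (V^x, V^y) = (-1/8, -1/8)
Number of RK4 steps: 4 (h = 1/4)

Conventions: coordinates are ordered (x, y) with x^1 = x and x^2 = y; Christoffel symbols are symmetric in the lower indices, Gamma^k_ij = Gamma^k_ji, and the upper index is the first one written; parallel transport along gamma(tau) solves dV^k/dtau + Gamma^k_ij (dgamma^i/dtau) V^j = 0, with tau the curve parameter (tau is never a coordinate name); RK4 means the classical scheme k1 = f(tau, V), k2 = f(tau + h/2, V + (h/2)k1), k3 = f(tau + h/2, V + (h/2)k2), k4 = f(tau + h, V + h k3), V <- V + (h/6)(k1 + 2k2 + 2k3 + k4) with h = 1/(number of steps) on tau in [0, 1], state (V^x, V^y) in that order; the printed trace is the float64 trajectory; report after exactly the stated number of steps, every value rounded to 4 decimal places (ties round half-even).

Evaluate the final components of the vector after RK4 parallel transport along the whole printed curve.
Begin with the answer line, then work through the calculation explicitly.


Answer: V^x = -0.0797, V^y = -0.1193

gamma'(tau) = (-1/4, 2*tau); f(tau, V)^k = -Gamma^k_ij(gamma(tau)) gamma'^i(tau) V^j; h = 1/4; intermediate values shown to 6 dp
curve data and Christoffel symbols at the stage parameters:
  tau = 0.000000: gamma = (0.250000, 0.250000), gamma' = (-0.250000, 0.000000); Gamma_xxx = -0.761905, Gamma_xxy = 0.380952, Gamma_xyy = 0.000000, Gamma_yxx = -0.380952, Gamma_yxy = 0.190476, Gamma_yyy = 0.000000
  tau = 0.125000: gamma = (0.218750, 0.265625), gamma' = (-0.250000, 0.250000); Gamma_xxx = -0.729456, Gamma_xxy = 0.416832, Gamma_xyy = 0.000000, Gamma_yxx = -0.277888, Gamma_yxy = 0.158793, Gamma_yyy = 0.000000
  tau = 0.250000: gamma = (0.187500, 0.312500), gamma' = (-0.250000, 0.500000); Gamma_xxx = -0.677944, Gamma_xxy = 0.451963, Gamma_xyy = 0.000000, Gamma_yxx = -0.189194, Gamma_yxy = 0.126129, Gamma_yyy = 0.000000
  tau = 0.375000: gamma = (0.156250, 0.390625), gamma' = (-0.250000, 0.750000); Gamma_xxx = -0.599566, Gamma_xxy = 0.479653, Gamma_xyy = 0.000000, Gamma_yxx = -0.118141, Gamma_yxy = 0.094513, Gamma_yyy = 0.000000
  tau = 0.500000: gamma = (0.125000, 0.500000), gamma' = (-0.250000, 1.000000); Gamma_xxx = -0.494845, Gamma_xxy = 0.494845, Gamma_xyy = 0.000000, Gamma_yxx = -0.065979, Gamma_yxy = 0.065979, Gamma_yyy = 0.000000
  tau = 0.625000: gamma = (0.093750, 0.640625), gamma' = (-0.250000, 1.250000); Gamma_xxx = -0.371653, Gamma_xxy = 0.495537, Gamma_xyy = 0.000000, Gamma_yxx = -0.031518, Gamma_yxy = 0.042024, Gamma_yyy = 0.000000
  tau = 0.750000: gamma = (0.062500, 0.812500), gamma' = (-0.250000, 1.500000); Gamma_xxx = -0.241433, Gamma_xxy = 0.482865, Gamma_xyy = 0.000000, Gamma_yxx = -0.011635, Gamma_yxy = 0.023271, Gamma_yyy = 0.000000
  tau = 0.875000: gamma = (0.031250, 1.015625), gamma' = (-0.250000, 1.750000); Gamma_xxx = -0.115003, Gamma_xxy = 0.460010, Gamma_xyy = 0.000000, Gamma_yxx = -0.002377, Gamma_yxy = 0.009509, Gamma_yyy = 0.000000
  tau = 1.000000: gamma = (0.000000, 1.250000), gamma' = (-0.250000, 2.000000); Gamma_xxx = 0.000000, Gamma_xxy = 0.430769, Gamma_xyy = 0.000000, Gamma_yxx = 0.000000, Gamma_yxy = 0.000000, Gamma_yyy = 0.000000
step 0: V^x = -0.1250, V^y = -0.1250
step 1: k1 = (0.011905, 0.005952), k2 = (0.022447, 0.008551), k3 = (0.022103, 0.008420), k4 = (0.033362, 0.009310); V <- V + (h/6)(k1 + 2k2 + 2k3 + k4): V^x = -0.1194, V^y = -0.1229
step 2: k1 = (0.033327, 0.009301), k2 = (0.044124, 0.008694), k3 = (0.043427, 0.008557), k4 = (0.052195, 0.006959); V <- V + (h/6)(k1 + 2k2 + 2k3 + k4): V^x = -0.1085, V^y = -0.1208
step 3: k1 = (0.052191, 0.006959), k2 = (0.057809, 0.004903), k3 = (0.057277, 0.004857), k4 = (0.059492, 0.002867); V <- V + (h/6)(k1 + 2k2 + 2k3 + k4): V^x = -0.0943, V^y = -0.1196
step 4: k1 = (0.059552, 0.002870), k2 = (0.058702, 0.001213), k3 = (0.058767, 0.001215), k4 = (0.055735, 0.000000); V <- V + (h/6)(k1 + 2k2 + 2k3 + k4): V^x = -0.0797, V^y = -0.1193
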